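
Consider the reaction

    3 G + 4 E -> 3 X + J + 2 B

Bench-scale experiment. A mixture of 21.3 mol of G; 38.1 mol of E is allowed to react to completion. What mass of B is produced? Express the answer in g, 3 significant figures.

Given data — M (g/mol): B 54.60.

n(G) = 21.30 mol
n(E) = 38.10 mol
n/ν → G: 7.100, E: 9.525; G is limiting.
n(B) = (2/3) × 21.30 = 14.20 mol
mass = 14.20 × 54.60 = 775.3 g

775 g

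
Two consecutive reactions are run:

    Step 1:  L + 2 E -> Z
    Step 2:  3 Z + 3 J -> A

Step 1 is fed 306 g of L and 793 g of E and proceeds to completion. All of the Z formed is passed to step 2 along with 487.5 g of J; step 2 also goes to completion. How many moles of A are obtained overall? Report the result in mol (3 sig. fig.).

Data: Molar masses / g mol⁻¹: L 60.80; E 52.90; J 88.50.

Step 1:
n(L) = 306.0 / 60.80 = 5.033 mol
n(E) = 793.0 / 52.90 = 14.99 mol
n/ν for L = 5.033/1 = 5.033
n/ν for E = 14.99/2 = 7.495
Smallest n/ν is L → limiting reagent.
n(Z) produced = (1/1) × 5.033 = 5.033 mol
Step 2:
n(Z) available = 5.033 mol
n(J) = 487.5 / 88.50 = 5.508 mol
n/ν for Z = 5.033/3 = 1.678
n/ν for J = 5.508/3 = 1.836
Smallest n/ν is Z → limiting reagent.
n(A) = (1/3) × 5.033 = 1.678 mol

1.68 mol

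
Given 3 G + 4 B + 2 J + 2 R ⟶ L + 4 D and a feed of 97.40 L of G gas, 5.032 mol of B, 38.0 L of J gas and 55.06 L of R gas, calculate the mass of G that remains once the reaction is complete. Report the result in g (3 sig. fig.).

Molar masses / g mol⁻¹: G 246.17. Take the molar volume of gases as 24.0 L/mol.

n(G) = 97.40 / 24.0 = 4.058 mol
n(B) = 5.032 mol
n(J) = 38.00 / 24.0 = 1.583 mol
n(R) = 55.06 / 24.0 = 2.294 mol
n/ν → G: 1.353, B: 1.258, J: 0.7915, R: 1.147; J is limiting.
G consumed = (3/2) × 1.583 = 2.375 mol
G remaining = 4.058 − 2.375 = 1.683 mol
mass = 1.683 × 246.17 = 414.3 g

414 g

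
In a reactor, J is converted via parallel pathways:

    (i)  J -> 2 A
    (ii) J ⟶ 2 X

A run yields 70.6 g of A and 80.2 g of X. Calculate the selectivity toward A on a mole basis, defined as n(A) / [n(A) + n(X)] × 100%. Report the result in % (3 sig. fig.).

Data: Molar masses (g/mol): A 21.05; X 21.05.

46.8 %

n(A) = 70.6 / 21.05 = 3.354 mol
n(X) = 80.2 / 21.05 = 3.810 mol
selectivity = 3.354/(3.354+3.810) × 100 = 46.82 %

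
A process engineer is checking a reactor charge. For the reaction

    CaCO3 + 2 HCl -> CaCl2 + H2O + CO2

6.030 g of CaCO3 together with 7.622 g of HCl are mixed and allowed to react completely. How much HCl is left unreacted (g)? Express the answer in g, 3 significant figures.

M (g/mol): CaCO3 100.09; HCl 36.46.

3.23 g

n(CaCO3) = 6.030 / 100.09 = 0.06025 mol
n(HCl) = 7.622 / 36.46 = 0.2091 mol
n/ν for CaCO3 = 0.06025/1 = 0.06025
n/ν for HCl = 0.2091/2 = 0.1046
Smallest n/ν is CaCO3 → limiting reagent.
HCl consumed = (2/1) × 0.06025 = 0.1205 mol
HCl remaining = 0.2091 − 0.1205 = 0.08860 mol
mass = 0.08860 × 36.46 = 3.230 g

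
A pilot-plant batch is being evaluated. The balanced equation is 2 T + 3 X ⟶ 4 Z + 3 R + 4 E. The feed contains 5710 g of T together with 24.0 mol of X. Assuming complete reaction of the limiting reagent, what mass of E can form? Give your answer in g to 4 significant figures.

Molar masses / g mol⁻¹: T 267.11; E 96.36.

3084 g

n(T) = 5710 / 267.11 = 21.38 mol
n(X) = 24.00 mol
n/ν for T = 21.38/2 = 10.69
n/ν for X = 24.00/3 = 8.000
Smallest n/ν is X → limiting reagent.
n(E) = (4/3) × 24.00 = 32.00 mol
mass = 32.00 × 96.36 = 3084 g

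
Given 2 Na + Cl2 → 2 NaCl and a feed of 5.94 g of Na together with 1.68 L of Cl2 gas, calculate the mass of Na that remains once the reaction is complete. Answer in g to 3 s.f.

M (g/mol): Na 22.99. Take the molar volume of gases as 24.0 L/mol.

2.72 g

n(Na) = 5.940 / 22.99 = 0.2584 mol
n(Cl2) = 1.680 / 24.0 = 0.07000 mol
n/ν for Na = 0.2584/2 = 0.1292
n/ν for Cl2 = 0.07000/1 = 0.07000
Smallest n/ν is Cl2 → limiting reagent.
Na consumed = (2/1) × 0.07000 = 0.1400 mol
Na remaining = 0.2584 − 0.1400 = 0.1184 mol
mass = 0.1184 × 22.99 = 2.722 g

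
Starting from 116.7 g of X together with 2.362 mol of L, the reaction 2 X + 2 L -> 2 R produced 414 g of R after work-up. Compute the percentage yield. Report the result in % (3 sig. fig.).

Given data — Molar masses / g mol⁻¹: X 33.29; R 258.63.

67.8 %

n(X) = 116.7 / 33.29 = 3.506 mol
n(L) = 2.362 mol
n/ν for X = 3.506/2 = 1.753
n/ν for L = 2.362/2 = 1.181
Smallest n/ν is L → limiting reagent.
theoretical n(R) = (2/2) × 2.362 = 2.362 mol → 610.9 g
% yield = 414 / 610.9 × 100 = 67.77 %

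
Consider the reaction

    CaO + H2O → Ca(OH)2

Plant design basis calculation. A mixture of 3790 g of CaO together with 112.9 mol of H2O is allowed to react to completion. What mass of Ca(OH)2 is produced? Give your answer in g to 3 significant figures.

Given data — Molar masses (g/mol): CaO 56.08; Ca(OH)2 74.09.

n(CaO) = 3790 / 56.08 = 67.58 mol
n(H2O) = 112.9 mol
n/ν for CaO = 67.58/1 = 67.58
n/ν for H2O = 112.9/1 = 112.9
Smallest n/ν is CaO → limiting reagent.
n(Ca(OH)2) = (1/1) × 67.58 = 67.58 mol
mass = 67.58 × 74.09 = 5007 g

5010 g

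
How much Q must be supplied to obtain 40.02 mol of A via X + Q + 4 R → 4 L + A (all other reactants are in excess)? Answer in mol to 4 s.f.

n(A) = 40.02 mol
n(Q) = (1/1) × 40.02 = 40.02 mol

40.02 mol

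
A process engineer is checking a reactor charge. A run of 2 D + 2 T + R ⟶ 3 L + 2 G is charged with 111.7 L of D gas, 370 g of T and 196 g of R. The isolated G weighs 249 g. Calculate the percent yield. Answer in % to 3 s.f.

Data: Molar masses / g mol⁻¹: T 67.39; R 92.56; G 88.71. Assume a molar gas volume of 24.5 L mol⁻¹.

n(D) = 111.7 / 24.5 = 4.559 mol
n(T) = 370.0 / 67.39 = 5.490 mol
n(R) = 196.0 / 92.56 = 2.118 mol
n/ν for D = 4.559/2 = 2.280
n/ν for T = 5.490/2 = 2.745
n/ν for R = 2.118/1 = 2.118
Smallest n/ν is R → limiting reagent.
theoretical n(G) = (2/1) × 2.118 = 4.236 mol → 375.8 g
% yield = 249 / 375.8 × 100 = 66.26 %

66.3 %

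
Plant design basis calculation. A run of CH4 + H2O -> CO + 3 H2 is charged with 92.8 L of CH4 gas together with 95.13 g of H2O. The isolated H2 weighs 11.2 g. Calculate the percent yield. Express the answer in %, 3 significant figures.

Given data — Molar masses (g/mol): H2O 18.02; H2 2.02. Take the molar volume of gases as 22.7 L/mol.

45.2 %

n(CH4) = 92.80 / 22.7 = 4.088 mol
n(H2O) = 95.13 / 18.02 = 5.279 mol
n/ν for CH4 = 4.088/1 = 4.088
n/ν for H2O = 5.279/1 = 5.279
Smallest n/ν is CH4 → limiting reagent.
theoretical n(H2) = (3/1) × 4.088 = 12.26 mol → 24.77 g
% yield = 11.2 / 24.77 × 100 = 45.22 %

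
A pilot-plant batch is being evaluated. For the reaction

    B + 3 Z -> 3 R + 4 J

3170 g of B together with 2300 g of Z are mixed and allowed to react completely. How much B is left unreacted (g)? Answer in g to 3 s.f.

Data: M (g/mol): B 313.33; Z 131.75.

n(B) = 3170 / 313.33 = 10.12 mol
n(Z) = 2300 / 131.75 = 17.46 mol
n/ν → B: 10.12, Z: 5.820; Z is limiting.
B consumed = (1/3) × 17.46 = 5.820 mol
B remaining = 10.12 − 5.820 = 4.300 mol
mass = 4.300 × 313.33 = 1347 g

1350 g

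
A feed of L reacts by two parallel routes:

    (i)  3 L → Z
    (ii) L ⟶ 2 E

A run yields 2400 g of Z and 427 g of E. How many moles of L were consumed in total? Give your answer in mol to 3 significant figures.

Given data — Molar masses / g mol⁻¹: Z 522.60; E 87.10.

16.2 mol

n(Z) = 2400 / 522.60 = 4.592 mol
n(E) = 427 / 87.10 = 4.902 mol
n(L) via (i) = (3/1)×4.592 = 13.78 mol
n(L) via (ii) = (1/2)×4.902 = 2.451 mol
total n(L) = 13.78 + 2.451 = 16.23 mol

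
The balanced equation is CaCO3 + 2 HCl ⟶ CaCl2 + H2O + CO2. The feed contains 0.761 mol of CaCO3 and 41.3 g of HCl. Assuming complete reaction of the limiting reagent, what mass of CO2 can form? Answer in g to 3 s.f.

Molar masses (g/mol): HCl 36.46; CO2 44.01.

24.9 g

n(CaCO3) = 0.7610 mol
n(HCl) = 41.30 / 36.46 = 1.133 mol
n/ν for CaCO3 = 0.7610/1 = 0.7610
n/ν for HCl = 1.133/2 = 0.5665
Smallest n/ν is HCl → limiting reagent.
n(CO2) = (1/2) × 1.133 = 0.5665 mol
mass = 0.5665 × 44.01 = 24.93 g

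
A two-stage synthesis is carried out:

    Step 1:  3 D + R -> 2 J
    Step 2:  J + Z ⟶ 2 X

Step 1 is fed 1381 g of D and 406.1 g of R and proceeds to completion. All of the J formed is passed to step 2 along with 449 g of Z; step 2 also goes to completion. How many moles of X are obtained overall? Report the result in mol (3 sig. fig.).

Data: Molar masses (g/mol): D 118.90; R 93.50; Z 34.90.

Step 1:
n(D) = 1381 / 118.90 = 11.61 mol
n(R) = 406.1 / 93.50 = 4.343 mol
n/ν for D = 11.61/3 = 3.870
n/ν for R = 4.343/1 = 4.343
Smallest n/ν is D → limiting reagent.
n(J) produced = (2/3) × 11.61 = 7.740 mol
Step 2:
n(J) available = 7.740 mol
n(Z) = 449.0 / 34.90 = 12.87 mol
n/ν for J = 7.740/1 = 7.740
n/ν for Z = 12.87/1 = 12.87
Smallest n/ν is J → limiting reagent.
n(X) = (2/1) × 7.740 = 15.48 mol

15.5 mol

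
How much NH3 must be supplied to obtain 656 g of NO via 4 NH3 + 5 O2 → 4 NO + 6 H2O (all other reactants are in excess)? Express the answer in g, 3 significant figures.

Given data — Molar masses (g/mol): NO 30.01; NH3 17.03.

372 g

n(NO) = 656 / 30.01 = 21.86 mol
n(NH3) = (4/4) × 21.86 = 21.86 mol
mass = 21.86 × 17.03 = 372.3 g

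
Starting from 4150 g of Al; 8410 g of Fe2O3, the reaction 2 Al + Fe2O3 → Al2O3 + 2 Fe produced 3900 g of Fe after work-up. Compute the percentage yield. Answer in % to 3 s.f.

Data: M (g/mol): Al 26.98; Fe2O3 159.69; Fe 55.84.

n(Al) = 4150 / 26.98 = 153.8 mol
n(Fe2O3) = 8410 / 159.69 = 52.66 mol
n/ν → Al: 76.90, Fe2O3: 52.66; Fe2O3 is limiting.
theoretical n(Fe) = (2/1) × 52.66 = 105.3 mol → 5880 g
% yield = 3900 / 5880 × 100 = 66.33 %

66.3 %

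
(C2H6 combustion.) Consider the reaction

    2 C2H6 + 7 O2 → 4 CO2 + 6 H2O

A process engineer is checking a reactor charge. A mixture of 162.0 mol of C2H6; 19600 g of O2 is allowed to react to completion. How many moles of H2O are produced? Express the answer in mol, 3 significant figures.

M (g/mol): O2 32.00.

486 mol

n(C2H6) = 162.0 mol
n(O2) = 19600 / 32.00 = 612.5 mol
n/ν for C2H6 = 162.0/2 = 81.00
n/ν for O2 = 612.5/7 = 87.50
Smallest n/ν is C2H6 → limiting reagent.
n(H2O) = (6/2) × 162.0 = 486.0 mol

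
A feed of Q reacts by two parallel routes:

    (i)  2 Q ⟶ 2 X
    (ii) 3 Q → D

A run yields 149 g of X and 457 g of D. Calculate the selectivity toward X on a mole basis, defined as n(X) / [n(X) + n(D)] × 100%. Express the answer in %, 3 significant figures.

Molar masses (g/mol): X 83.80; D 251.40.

n(X) = 149 / 83.80 = 1.778 mol
n(D) = 457 / 251.40 = 1.818 mol
selectivity = 1.778/(1.778+1.818) × 100 = 49.44 %

49.4 %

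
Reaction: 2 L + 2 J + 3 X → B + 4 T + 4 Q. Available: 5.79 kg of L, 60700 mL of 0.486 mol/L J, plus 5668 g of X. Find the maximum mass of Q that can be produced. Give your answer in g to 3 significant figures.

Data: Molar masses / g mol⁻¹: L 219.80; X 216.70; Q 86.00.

n(L) = 5.790×1000 / 219.80 = 26.34 mol
n(J) = 0.486 × 60700/1000 = 29.50 mol
n(X) = 5668 / 216.70 = 26.16 mol
n/ν for L = 26.34/2 = 13.17
n/ν for J = 29.50/2 = 14.75
n/ν for X = 26.16/3 = 8.720
Smallest n/ν is X → limiting reagent.
n(Q) = (4/3) × 26.16 = 34.88 mol
mass = 34.88 × 86.00 = 3000 g

3000 g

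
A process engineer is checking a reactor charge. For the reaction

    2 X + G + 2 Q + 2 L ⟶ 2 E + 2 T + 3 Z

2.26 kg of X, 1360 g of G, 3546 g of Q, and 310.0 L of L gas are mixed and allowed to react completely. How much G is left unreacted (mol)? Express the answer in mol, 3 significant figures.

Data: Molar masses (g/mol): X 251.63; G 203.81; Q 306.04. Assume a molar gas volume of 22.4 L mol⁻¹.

n(X) = 2.260×1000 / 251.63 = 8.981 mol
n(G) = 1360 / 203.81 = 6.673 mol
n(Q) = 3546 / 306.04 = 11.59 mol
n(L) = 310.0 / 22.4 = 13.84 mol
n/ν for X = 8.981/2 = 4.491
n/ν for G = 6.673/1 = 6.673
n/ν for Q = 11.59/2 = 5.795
n/ν for L = 13.84/2 = 6.920
Smallest n/ν is X → limiting reagent.
G consumed = (1/2) × 8.981 = 4.491 mol
G remaining = 6.673 − 4.491 = 2.182 mol

2.18 mol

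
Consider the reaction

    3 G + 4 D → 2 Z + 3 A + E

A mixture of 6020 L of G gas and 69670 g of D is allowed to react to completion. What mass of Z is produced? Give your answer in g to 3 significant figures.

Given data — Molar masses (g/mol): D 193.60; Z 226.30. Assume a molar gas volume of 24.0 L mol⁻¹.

37800 g

n(G) = 6020 / 24.0 = 250.8 mol
n(D) = 69670 / 193.60 = 359.9 mol
n/ν for G = 250.8/3 = 83.60
n/ν for D = 359.9/4 = 89.98
Smallest n/ν is G → limiting reagent.
n(Z) = (2/3) × 250.8 = 167.2 mol
mass = 167.2 × 226.30 = 37840 g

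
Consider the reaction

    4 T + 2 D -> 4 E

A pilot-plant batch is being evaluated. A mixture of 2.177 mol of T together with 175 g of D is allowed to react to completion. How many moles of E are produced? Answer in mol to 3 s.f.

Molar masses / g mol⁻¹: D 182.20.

n(T) = 2.177 mol
n(D) = 175.0 / 182.20 = 0.9605 mol
n/ν for T = 2.177/4 = 0.5443
n/ν for D = 0.9605/2 = 0.4803
Smallest n/ν is D → limiting reagent.
n(E) = (4/2) × 0.9605 = 1.921 mol

1.92 mol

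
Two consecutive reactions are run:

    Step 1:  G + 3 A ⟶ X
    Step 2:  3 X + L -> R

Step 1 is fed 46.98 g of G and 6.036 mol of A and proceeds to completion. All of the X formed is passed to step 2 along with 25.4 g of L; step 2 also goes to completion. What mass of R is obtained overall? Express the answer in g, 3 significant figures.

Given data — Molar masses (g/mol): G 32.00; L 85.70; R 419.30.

124 g

Step 1:
n(G) = 46.98 / 32.00 = 1.468 mol
n(A) = 6.036 mol
n/ν for G = 1.468/1 = 1.468
n/ν for A = 6.036/3 = 2.012
Smallest n/ν is G → limiting reagent.
n(X) produced = (1/1) × 1.468 = 1.468 mol
Step 2:
n(X) available = 1.468 mol
n(L) = 25.40 / 85.70 = 0.2964 mol
n/ν for X = 1.468/3 = 0.4893
n/ν for L = 0.2964/1 = 0.2964
Smallest n/ν is L → limiting reagent.
n(R) = (1/1) × 0.2964 = 0.2964 mol
mass = 0.2964 × 419.30 = 124.3 g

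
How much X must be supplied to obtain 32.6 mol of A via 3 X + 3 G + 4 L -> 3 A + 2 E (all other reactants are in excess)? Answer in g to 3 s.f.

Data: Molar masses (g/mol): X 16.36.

n(A) = 32.60 mol
n(X) = (3/3) × 32.60 = 32.60 mol
mass = 32.60 × 16.36 = 533.3 g

533 g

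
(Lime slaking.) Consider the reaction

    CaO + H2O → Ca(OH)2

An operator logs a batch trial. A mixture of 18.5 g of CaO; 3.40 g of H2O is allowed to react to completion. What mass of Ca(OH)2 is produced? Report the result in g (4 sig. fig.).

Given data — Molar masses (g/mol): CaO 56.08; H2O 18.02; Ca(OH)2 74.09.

n(CaO) = 18.50 / 56.08 = 0.3299 mol
n(H2O) = 3.400 / 18.02 = 0.1887 mol
n/ν → CaO: 0.3299, H2O: 0.1887; H2O is limiting.
n(Ca(OH)2) = (1/1) × 0.1887 = 0.1887 mol
mass = 0.1887 × 74.09 = 13.98 g

13.98 g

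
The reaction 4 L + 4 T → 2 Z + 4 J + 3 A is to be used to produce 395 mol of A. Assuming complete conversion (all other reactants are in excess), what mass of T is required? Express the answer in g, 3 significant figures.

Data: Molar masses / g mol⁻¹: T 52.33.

n(A) = 395.0 mol
n(T) = (4/3) × 395.0 = 526.7 mol
mass = 526.7 × 52.33 = 27560 g

27600 g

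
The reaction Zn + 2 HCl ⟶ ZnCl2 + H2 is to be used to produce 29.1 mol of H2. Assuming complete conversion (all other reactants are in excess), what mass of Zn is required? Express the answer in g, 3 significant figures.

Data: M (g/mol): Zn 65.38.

n(H2) = 29.10 mol
n(Zn) = (1/1) × 29.10 = 29.10 mol
mass = 29.10 × 65.38 = 1903 g

1900 g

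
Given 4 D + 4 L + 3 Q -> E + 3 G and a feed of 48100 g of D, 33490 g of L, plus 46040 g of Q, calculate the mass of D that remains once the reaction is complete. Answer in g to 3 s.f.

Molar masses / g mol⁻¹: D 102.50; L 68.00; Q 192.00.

15300 g

n(D) = 48100 / 102.50 = 469.3 mol
n(L) = 33490 / 68.00 = 492.5 mol
n(Q) = 46040 / 192.00 = 239.8 mol
n/ν → D: 117.3, L: 123.1, Q: 79.93; Q is limiting.
D consumed = (4/3) × 239.8 = 319.7 mol
D remaining = 469.3 − 319.7 = 149.6 mol
mass = 149.6 × 102.50 = 15330 g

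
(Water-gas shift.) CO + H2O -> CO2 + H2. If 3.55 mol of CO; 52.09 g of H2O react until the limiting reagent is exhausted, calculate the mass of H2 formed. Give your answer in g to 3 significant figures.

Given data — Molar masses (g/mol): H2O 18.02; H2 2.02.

n(CO) = 3.550 mol
n(H2O) = 52.09 / 18.02 = 2.891 mol
n/ν for CO = 3.550/1 = 3.550
n/ν for H2O = 2.891/1 = 2.891
Smallest n/ν is H2O → limiting reagent.
n(H2) = (1/1) × 2.891 = 2.891 mol
mass = 2.891 × 2.02 = 5.840 g

5.84 g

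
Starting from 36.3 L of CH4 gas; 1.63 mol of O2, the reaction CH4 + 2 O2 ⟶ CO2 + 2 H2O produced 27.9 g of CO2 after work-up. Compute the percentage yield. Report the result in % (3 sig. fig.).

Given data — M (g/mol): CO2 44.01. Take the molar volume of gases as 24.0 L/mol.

n(CH4) = 36.30 / 24.0 = 1.513 mol
n(O2) = 1.630 mol
n/ν for CH4 = 1.513/1 = 1.513
n/ν for O2 = 1.630/2 = 0.8150
Smallest n/ν is O2 → limiting reagent.
theoretical n(CO2) = (1/2) × 1.630 = 0.8150 mol → 35.87 g
% yield = 27.9 / 35.87 × 100 = 77.78 %

77.8 %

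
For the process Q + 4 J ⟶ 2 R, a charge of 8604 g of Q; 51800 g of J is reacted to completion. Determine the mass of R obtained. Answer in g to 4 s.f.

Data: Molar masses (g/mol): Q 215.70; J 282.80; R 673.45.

n(Q) = 8604 / 215.70 = 39.89 mol
n(J) = 51800 / 282.80 = 183.2 mol
n/ν for Q = 39.89/1 = 39.89
n/ν for J = 183.2/4 = 45.80
Smallest n/ν is Q → limiting reagent.
n(R) = (2/1) × 39.89 = 79.78 mol
mass = 79.78 × 673.45 = 53730 g

53730 g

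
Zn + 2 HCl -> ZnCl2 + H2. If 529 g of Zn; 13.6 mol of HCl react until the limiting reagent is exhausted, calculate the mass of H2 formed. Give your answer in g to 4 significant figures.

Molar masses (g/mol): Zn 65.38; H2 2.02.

13.74 g

n(Zn) = 529.0 / 65.38 = 8.091 mol
n(HCl) = 13.60 mol
n/ν for Zn = 8.091/1 = 8.091
n/ν for HCl = 13.60/2 = 6.800
Smallest n/ν is HCl → limiting reagent.
n(H2) = (1/2) × 13.60 = 6.800 mol
mass = 6.800 × 2.02 = 13.74 g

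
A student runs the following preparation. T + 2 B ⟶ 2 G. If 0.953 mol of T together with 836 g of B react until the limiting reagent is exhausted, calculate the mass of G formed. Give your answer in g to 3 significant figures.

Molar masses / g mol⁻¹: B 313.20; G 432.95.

825 g

n(T) = 0.9530 mol
n(B) = 836.0 / 313.20 = 2.669 mol
n/ν for T = 0.9530/1 = 0.9530
n/ν for B = 2.669/2 = 1.335
Smallest n/ν is T → limiting reagent.
n(G) = (2/1) × 0.9530 = 1.906 mol
mass = 1.906 × 432.95 = 825.2 g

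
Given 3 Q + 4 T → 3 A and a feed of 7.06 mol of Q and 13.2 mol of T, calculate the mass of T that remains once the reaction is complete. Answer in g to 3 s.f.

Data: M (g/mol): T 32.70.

124 g

n(Q) = 7.060 mol
n(T) = 13.20 mol
n/ν for Q = 7.060/3 = 2.353
n/ν for T = 13.20/4 = 3.300
Smallest n/ν is Q → limiting reagent.
T consumed = (4/3) × 7.060 = 9.413 mol
T remaining = 13.20 − 9.413 = 3.787 mol
mass = 3.787 × 32.70 = 123.8 g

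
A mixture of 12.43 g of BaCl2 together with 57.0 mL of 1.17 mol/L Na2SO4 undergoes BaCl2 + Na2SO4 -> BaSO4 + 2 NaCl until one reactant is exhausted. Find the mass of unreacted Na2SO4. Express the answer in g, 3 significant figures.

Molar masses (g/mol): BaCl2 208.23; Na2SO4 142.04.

0.994 g

n(BaCl2) = 12.43 / 208.23 = 0.05969 mol
n(Na2SO4) = 1.17 × 57.00/1000 = 0.06669 mol
n/ν for BaCl2 = 0.05969/1 = 0.05969
n/ν for Na2SO4 = 0.06669/1 = 0.06669
Smallest n/ν is BaCl2 → limiting reagent.
Na2SO4 consumed = (1/1) × 0.05969 = 0.05969 mol
Na2SO4 remaining = 0.06669 − 0.05969 = 0.007000 mol
mass = 0.007000 × 142.04 = 0.9943 g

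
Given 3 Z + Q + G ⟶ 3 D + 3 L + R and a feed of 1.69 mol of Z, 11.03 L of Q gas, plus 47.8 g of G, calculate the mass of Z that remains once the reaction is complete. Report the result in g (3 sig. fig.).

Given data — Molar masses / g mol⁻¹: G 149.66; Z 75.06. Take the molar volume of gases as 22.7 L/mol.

54.9 g

n(Z) = 1.690 mol
n(Q) = 11.03 / 22.7 = 0.4859 mol
n(G) = 47.80 / 149.66 = 0.3194 mol
n/ν for Z = 1.690/3 = 0.5633
n/ν for Q = 0.4859/1 = 0.4859
n/ν for G = 0.3194/1 = 0.3194
Smallest n/ν is G → limiting reagent.
Z consumed = (3/1) × 0.3194 = 0.9582 mol
Z remaining = 1.690 − 0.9582 = 0.7318 mol
mass = 0.7318 × 75.06 = 54.93 g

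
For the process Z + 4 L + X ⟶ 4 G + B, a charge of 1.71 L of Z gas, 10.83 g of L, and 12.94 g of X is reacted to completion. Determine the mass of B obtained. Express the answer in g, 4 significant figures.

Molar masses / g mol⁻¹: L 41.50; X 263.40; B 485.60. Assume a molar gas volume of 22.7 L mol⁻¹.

n(Z) = 1.710 / 22.7 = 0.07533 mol
n(L) = 10.83 / 41.50 = 0.2610 mol
n(X) = 12.94 / 263.40 = 0.04913 mol
n/ν for Z = 0.07533/1 = 0.07533
n/ν for L = 0.2610/4 = 0.06525
n/ν for X = 0.04913/1 = 0.04913
Smallest n/ν is X → limiting reagent.
n(B) = (1/1) × 0.04913 = 0.04913 mol
mass = 0.04913 × 485.60 = 23.86 g

23.86 g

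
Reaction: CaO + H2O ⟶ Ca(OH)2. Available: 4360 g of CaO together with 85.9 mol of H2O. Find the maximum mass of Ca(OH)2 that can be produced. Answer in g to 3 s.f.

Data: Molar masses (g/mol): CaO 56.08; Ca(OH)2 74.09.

5760 g

n(CaO) = 4360 / 56.08 = 77.75 mol
n(H2O) = 85.90 mol
n/ν for CaO = 77.75/1 = 77.75
n/ν for H2O = 85.90/1 = 85.90
Smallest n/ν is CaO → limiting reagent.
n(Ca(OH)2) = (1/1) × 77.75 = 77.75 mol
mass = 77.75 × 74.09 = 5760 g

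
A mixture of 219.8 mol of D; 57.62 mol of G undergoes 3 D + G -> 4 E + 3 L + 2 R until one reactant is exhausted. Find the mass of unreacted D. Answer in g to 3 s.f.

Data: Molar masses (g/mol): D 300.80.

n(D) = 219.8 mol
n(G) = 57.62 mol
n/ν for D = 219.8/3 = 73.27
n/ν for G = 57.62/1 = 57.62
Smallest n/ν is G → limiting reagent.
D consumed = (3/1) × 57.62 = 172.9 mol
D remaining = 219.8 − 172.9 = 46.90 mol
mass = 46.90 × 300.80 = 14110 g

14100 g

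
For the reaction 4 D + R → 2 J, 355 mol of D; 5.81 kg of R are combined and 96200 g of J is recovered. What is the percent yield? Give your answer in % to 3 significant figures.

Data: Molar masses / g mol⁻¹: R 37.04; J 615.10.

n(D) = 355.0 mol
n(R) = 5.810×1000 / 37.04 = 156.9 mol
n/ν → D: 88.75, R: 156.9; D is limiting.
theoretical n(J) = (2/4) × 355.0 = 177.5 mol → 109200 g
% yield = 96200 / 109200 × 100 = 88.10 %

88.1 %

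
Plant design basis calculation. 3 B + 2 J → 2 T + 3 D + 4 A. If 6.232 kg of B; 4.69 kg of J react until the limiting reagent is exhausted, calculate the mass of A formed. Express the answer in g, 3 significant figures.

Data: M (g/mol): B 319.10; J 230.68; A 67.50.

1760 g

n(B) = 6.232×1000 / 319.10 = 19.53 mol
n(J) = 4.690×1000 / 230.68 = 20.33 mol
n/ν for B = 19.53/3 = 6.510
n/ν for J = 20.33/2 = 10.17
Smallest n/ν is B → limiting reagent.
n(A) = (4/3) × 19.53 = 26.04 mol
mass = 26.04 × 67.50 = 1758 g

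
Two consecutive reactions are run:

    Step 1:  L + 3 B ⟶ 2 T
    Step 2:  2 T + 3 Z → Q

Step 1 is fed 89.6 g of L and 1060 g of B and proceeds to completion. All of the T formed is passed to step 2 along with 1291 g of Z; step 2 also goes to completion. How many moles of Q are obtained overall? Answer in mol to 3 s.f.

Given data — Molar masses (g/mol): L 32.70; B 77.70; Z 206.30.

Step 1:
n(L) = 89.60 / 32.70 = 2.740 mol
n(B) = 1060 / 77.70 = 13.64 mol
n/ν → L: 2.740, B: 4.547; L is limiting.
n(T) produced = (2/1) × 2.740 = 5.480 mol
Step 2:
n(T) available = 5.480 mol
n(Z) = 1291 / 206.30 = 6.258 mol
n/ν → T: 2.740, Z: 2.086; Z is limiting.
n(Q) = (1/3) × 6.258 = 2.086 mol

2.09 mol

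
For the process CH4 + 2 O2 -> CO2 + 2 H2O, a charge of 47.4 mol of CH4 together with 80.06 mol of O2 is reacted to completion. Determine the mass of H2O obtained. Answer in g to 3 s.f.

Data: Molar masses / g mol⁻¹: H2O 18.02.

n(CH4) = 47.40 mol
n(O2) = 80.06 mol
n/ν for CH4 = 47.40/1 = 47.40
n/ν for O2 = 80.06/2 = 40.03
Smallest n/ν is O2 → limiting reagent.
n(H2O) = (2/2) × 80.06 = 80.06 mol
mass = 80.06 × 18.02 = 1443 g

1440 g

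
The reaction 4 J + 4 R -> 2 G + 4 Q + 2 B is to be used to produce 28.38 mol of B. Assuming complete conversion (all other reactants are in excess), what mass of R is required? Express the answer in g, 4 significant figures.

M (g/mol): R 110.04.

n(B) = 28.38 mol
n(R) = (4/2) × 28.38 = 56.76 mol
mass = 56.76 × 110.04 = 6246 g

6246 g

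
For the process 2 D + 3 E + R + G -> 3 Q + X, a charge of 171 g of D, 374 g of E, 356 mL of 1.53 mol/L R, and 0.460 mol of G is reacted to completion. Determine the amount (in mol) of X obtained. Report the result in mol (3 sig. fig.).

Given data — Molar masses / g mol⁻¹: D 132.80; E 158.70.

0.460 mol

n(D) = 171.0 / 132.80 = 1.288 mol
n(E) = 374.0 / 158.70 = 2.357 mol
n(R) = 1.53 × 356.0/1000 = 0.5447 mol
n(G) = 0.4600 mol
n/ν for D = 1.288/2 = 0.6440
n/ν for E = 2.357/3 = 0.7857
n/ν for R = 0.5447/1 = 0.5447
n/ν for G = 0.4600/1 = 0.4600
Smallest n/ν is G → limiting reagent.
n(X) = (1/1) × 0.4600 = 0.4600 mol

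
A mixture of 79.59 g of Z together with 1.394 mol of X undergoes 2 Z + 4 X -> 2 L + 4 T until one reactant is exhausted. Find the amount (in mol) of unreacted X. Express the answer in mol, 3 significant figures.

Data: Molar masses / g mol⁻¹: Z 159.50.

0.396 mol

n(Z) = 79.59 / 159.50 = 0.4990 mol
n(X) = 1.394 mol
n/ν for Z = 0.4990/2 = 0.2495
n/ν for X = 1.394/4 = 0.3485
Smallest n/ν is Z → limiting reagent.
X consumed = (4/2) × 0.4990 = 0.9980 mol
X remaining = 1.394 − 0.9980 = 0.3960 mol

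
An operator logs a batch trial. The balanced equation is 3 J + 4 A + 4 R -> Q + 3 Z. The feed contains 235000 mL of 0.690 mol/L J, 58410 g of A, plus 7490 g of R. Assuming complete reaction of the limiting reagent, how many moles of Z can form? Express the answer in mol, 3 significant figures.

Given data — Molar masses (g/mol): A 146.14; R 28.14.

n(J) = 0.690 × 235000/1000 = 162.2 mol
n(A) = 58410 / 146.14 = 399.7 mol
n(R) = 7490 / 28.14 = 266.2 mol
n/ν → J: 54.07, A: 99.93, R: 66.55; J is limiting.
n(Z) = (3/3) × 162.2 = 162.2 mol

162 mol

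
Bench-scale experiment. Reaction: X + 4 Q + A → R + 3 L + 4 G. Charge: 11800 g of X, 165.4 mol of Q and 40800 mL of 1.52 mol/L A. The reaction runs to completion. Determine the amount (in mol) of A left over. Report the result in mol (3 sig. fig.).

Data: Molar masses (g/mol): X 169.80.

n(X) = 11800 / 169.80 = 69.49 mol
n(Q) = 165.4 mol
n(A) = 1.52 × 40800/1000 = 62.02 mol
n/ν for X = 69.49/1 = 69.49
n/ν for Q = 165.4/4 = 41.35
n/ν for A = 62.02/1 = 62.02
Smallest n/ν is Q → limiting reagent.
A consumed = (1/4) × 165.4 = 41.35 mol
A remaining = 62.02 − 41.35 = 20.67 mol

20.7 mol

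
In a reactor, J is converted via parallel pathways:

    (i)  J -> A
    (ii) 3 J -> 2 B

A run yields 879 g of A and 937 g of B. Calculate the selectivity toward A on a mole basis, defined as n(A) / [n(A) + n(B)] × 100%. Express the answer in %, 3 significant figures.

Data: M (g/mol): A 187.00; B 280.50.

58.5 %

n(A) = 879 / 187.00 = 4.701 mol
n(B) = 937 / 280.50 = 3.340 mol
selectivity = 4.701/(4.701+3.340) × 100 = 58.46 %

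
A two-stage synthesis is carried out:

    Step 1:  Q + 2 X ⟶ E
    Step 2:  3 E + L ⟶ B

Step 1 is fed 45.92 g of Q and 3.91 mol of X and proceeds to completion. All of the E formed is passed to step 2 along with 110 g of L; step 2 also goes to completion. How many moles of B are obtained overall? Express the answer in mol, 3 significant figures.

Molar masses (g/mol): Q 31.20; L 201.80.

Step 1:
n(Q) = 45.92 / 31.20 = 1.472 mol
n(X) = 3.910 mol
n/ν → Q: 1.472, X: 1.955; Q is limiting.
n(E) produced = (1/1) × 1.472 = 1.472 mol
Step 2:
n(E) available = 1.472 mol
n(L) = 110.0 / 201.80 = 0.5451 mol
n/ν → E: 0.4907, L: 0.5451; E is limiting.
n(B) = (1/3) × 1.472 = 0.4907 mol

0.491 mol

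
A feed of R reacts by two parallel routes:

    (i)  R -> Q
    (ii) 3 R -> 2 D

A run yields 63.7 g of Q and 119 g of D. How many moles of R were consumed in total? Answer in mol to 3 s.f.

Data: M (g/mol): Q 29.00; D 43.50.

n(Q) = 63.7 / 29.00 = 2.197 mol
n(D) = 119 / 43.50 = 2.736 mol
n(R) via (i) = (1/1)×2.197 = 2.197 mol
n(R) via (ii) = (3/2)×2.736 = 4.104 mol
total n(R) = 2.197 + 4.104 = 6.301 mol

6.30 mol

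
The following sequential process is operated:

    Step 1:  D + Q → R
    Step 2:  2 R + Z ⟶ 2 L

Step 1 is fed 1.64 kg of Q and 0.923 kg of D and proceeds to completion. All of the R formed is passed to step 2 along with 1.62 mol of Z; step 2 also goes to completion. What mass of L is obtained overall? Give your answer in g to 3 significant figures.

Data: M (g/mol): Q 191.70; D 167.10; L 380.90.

1230 g

Step 1:
n(Q) = 1.640×1000 / 191.70 = 8.555 mol
n(D) = 0.9230×1000 / 167.10 = 5.524 mol
n/ν for Q = 8.555/1 = 8.555
n/ν for D = 5.524/1 = 5.524
Smallest n/ν is D → limiting reagent.
n(R) produced = (1/1) × 5.524 = 5.524 mol
Step 2:
n(R) available = 5.524 mol
n(Z) = 1.620 mol
n/ν for R = 5.524/2 = 2.762
n/ν for Z = 1.620/1 = 1.620
Smallest n/ν is Z → limiting reagent.
n(L) = (2/1) × 1.620 = 3.240 mol
mass = 3.240 × 380.90 = 1234 g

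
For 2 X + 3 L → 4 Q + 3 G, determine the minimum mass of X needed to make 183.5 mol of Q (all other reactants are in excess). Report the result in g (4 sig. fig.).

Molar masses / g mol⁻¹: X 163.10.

14960 g

n(Q) = 183.5 mol
n(X) = (2/4) × 183.5 = 91.75 mol
mass = 91.75 × 163.10 = 14960 g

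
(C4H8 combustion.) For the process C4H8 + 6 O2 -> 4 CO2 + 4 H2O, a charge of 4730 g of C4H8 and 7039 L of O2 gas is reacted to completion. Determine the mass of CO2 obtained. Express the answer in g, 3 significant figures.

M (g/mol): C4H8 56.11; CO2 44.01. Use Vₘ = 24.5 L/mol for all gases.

8430 g

n(C4H8) = 4730 / 56.11 = 84.30 mol
n(O2) = 7039 / 24.5 = 287.3 mol
n/ν for C4H8 = 84.30/1 = 84.30
n/ν for O2 = 287.3/6 = 47.88
Smallest n/ν is O2 → limiting reagent.
n(CO2) = (4/6) × 287.3 = 191.5 mol
mass = 191.5 × 44.01 = 8428 g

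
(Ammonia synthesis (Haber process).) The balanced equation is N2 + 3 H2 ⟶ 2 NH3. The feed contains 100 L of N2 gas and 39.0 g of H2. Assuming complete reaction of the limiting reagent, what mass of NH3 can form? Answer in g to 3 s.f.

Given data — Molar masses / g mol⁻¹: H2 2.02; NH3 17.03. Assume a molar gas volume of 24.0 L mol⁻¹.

n(N2) = 100.0 / 24.0 = 4.167 mol
n(H2) = 39.00 / 2.02 = 19.31 mol
n/ν → N2: 4.167, H2: 6.437; N2 is limiting.
n(NH3) = (2/1) × 4.167 = 8.334 mol
mass = 8.334 × 17.03 = 141.9 g

142 g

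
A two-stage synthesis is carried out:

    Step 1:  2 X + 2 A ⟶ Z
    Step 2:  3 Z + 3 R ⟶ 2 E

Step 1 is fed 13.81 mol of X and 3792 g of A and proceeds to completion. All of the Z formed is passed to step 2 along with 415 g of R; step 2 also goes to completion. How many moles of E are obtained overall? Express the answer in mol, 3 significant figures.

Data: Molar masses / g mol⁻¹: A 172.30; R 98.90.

Step 1:
n(X) = 13.81 mol
n(A) = 3792 / 172.30 = 22.01 mol
n/ν for X = 13.81/2 = 6.905
n/ν for A = 22.01/2 = 11.01
Smallest n/ν is X → limiting reagent.
n(Z) produced = (1/2) × 13.81 = 6.905 mol
Step 2:
n(Z) available = 6.905 mol
n(R) = 415.0 / 98.90 = 4.196 mol
n/ν for Z = 6.905/3 = 2.302
n/ν for R = 4.196/3 = 1.399
Smallest n/ν is R → limiting reagent.
n(E) = (2/3) × 4.196 = 2.797 mol

2.80 mol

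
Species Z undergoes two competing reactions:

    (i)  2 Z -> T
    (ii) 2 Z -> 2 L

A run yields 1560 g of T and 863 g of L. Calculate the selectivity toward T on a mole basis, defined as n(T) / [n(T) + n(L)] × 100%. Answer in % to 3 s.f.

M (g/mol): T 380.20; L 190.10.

47.5 %

n(T) = 1560 / 380.20 = 4.103 mol
n(L) = 863 / 190.10 = 4.540 mol
selectivity = 4.103/(4.103+4.540) × 100 = 47.47 %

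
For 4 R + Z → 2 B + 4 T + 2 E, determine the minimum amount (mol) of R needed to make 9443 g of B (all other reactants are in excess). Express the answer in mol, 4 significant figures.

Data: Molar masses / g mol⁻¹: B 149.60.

n(B) = 9443 / 149.60 = 63.12 mol
n(R) = (4/2) × 63.12 = 126.2 mol

126.2 mol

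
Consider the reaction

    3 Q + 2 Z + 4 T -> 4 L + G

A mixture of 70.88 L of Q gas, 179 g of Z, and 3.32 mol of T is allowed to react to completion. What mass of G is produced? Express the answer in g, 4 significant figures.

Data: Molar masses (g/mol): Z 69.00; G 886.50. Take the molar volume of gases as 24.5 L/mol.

735.8 g

n(Q) = 70.88 / 24.5 = 2.893 mol
n(Z) = 179.0 / 69.00 = 2.594 mol
n(T) = 3.320 mol
n/ν for Q = 2.893/3 = 0.9643
n/ν for Z = 2.594/2 = 1.297
n/ν for T = 3.320/4 = 0.8300
Smallest n/ν is T → limiting reagent.
n(G) = (1/4) × 3.320 = 0.8300 mol
mass = 0.8300 × 886.50 = 735.8 g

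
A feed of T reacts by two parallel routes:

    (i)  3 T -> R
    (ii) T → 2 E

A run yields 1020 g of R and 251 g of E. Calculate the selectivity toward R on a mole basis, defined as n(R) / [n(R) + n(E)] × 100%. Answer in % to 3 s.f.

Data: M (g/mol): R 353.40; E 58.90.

40.4 %

n(R) = 1020 / 353.40 = 2.886 mol
n(E) = 251 / 58.90 = 4.261 mol
selectivity = 2.886/(2.886+4.261) × 100 = 40.38 %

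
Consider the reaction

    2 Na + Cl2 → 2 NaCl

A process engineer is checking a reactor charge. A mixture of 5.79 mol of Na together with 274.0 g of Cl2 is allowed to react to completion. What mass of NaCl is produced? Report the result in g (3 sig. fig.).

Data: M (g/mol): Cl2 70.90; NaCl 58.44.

338 g

n(Na) = 5.790 mol
n(Cl2) = 274.0 / 70.90 = 3.865 mol
n/ν → Na: 2.895, Cl2: 3.865; Na is limiting.
n(NaCl) = (2/2) × 5.790 = 5.790 mol
mass = 5.790 × 58.44 = 338.4 g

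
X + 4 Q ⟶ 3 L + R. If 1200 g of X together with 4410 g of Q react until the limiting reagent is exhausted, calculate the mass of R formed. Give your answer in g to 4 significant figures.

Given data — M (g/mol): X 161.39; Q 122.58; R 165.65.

1232 g

n(X) = 1200 / 161.39 = 7.435 mol
n(Q) = 4410 / 122.58 = 35.98 mol
n/ν for X = 7.435/1 = 7.435
n/ν for Q = 35.98/4 = 8.995
Smallest n/ν is X → limiting reagent.
n(R) = (1/1) × 7.435 = 7.435 mol
mass = 7.435 × 165.65 = 1232 g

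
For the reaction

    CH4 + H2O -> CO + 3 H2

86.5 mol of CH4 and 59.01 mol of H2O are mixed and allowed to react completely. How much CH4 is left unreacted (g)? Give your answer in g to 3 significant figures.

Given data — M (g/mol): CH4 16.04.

n(CH4) = 86.50 mol
n(H2O) = 59.01 mol
n/ν → CH4: 86.50, H2O: 59.01; H2O is limiting.
CH4 consumed = (1/1) × 59.01 = 59.01 mol
CH4 remaining = 86.50 − 59.01 = 27.49 mol
mass = 27.49 × 16.04 = 440.9 g

441 g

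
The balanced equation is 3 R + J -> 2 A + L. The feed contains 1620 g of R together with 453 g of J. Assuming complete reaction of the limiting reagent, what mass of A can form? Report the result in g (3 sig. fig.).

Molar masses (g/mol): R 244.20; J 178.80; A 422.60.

n(R) = 1620 / 244.20 = 6.634 mol
n(J) = 453.0 / 178.80 = 2.534 mol
n/ν for R = 6.634/3 = 2.211
n/ν for J = 2.534/1 = 2.534
Smallest n/ν is R → limiting reagent.
n(A) = (2/3) × 6.634 = 4.423 mol
mass = 4.423 × 422.60 = 1869 g

1870 g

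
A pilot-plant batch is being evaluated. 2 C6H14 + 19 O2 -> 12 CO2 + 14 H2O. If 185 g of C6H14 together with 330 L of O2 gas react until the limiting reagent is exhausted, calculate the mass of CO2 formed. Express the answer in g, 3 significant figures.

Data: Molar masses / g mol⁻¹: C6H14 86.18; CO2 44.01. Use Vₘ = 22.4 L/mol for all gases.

409 g

n(C6H14) = 185.0 / 86.18 = 2.147 mol
n(O2) = 330.0 / 22.4 = 14.73 mol
n/ν for C6H14 = 2.147/2 = 1.074
n/ν for O2 = 14.73/19 = 0.7753
Smallest n/ν is O2 → limiting reagent.
n(CO2) = (12/19) × 14.73 = 9.303 mol
mass = 9.303 × 44.01 = 409.4 g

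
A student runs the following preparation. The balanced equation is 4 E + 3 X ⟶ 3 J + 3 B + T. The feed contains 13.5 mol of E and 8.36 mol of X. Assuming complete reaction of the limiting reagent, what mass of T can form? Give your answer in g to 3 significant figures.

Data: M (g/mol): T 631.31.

1760 g

n(E) = 13.50 mol
n(X) = 8.360 mol
n/ν → E: 3.375, X: 2.787; X is limiting.
n(T) = (1/3) × 8.360 = 2.787 mol
mass = 2.787 × 631.31 = 1759 g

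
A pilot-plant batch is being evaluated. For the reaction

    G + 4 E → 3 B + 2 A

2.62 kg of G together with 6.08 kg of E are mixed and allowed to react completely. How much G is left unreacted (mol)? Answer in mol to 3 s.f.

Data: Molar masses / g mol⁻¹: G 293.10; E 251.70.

n(G) = 2.620×1000 / 293.10 = 8.939 mol
n(E) = 6.080×1000 / 251.70 = 24.16 mol
n/ν for G = 8.939/1 = 8.939
n/ν for E = 24.16/4 = 6.040
Smallest n/ν is E → limiting reagent.
G consumed = (1/4) × 24.16 = 6.040 mol
G remaining = 8.939 − 6.040 = 2.899 mol

2.90 mol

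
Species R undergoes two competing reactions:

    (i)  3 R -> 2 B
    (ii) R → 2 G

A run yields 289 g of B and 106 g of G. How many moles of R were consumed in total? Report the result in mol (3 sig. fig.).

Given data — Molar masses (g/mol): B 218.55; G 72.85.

2.71 mol

n(B) = 289 / 218.55 = 1.322 mol
n(G) = 106 / 72.85 = 1.455 mol
n(R) via (i) = (3/2)×1.322 = 1.983 mol
n(R) via (ii) = (1/2)×1.455 = 0.7275 mol
total n(R) = 1.983 + 0.7275 = 2.711 mol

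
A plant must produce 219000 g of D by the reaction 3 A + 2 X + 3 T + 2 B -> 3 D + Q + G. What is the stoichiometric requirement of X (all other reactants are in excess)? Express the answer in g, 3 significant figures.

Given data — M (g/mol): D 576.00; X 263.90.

66900 g

n(D) = 219000 / 576.00 = 380.2 mol
n(X) = (2/3) × 380.2 = 253.5 mol
mass = 253.5 × 263.90 = 66900 g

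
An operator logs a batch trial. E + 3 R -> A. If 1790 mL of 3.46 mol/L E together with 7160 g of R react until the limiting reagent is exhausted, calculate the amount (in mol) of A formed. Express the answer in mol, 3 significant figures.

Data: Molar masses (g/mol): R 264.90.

n(E) = 3.46 × 1790/1000 = 6.193 mol
n(R) = 7160 / 264.90 = 27.03 mol
n/ν for E = 6.193/1 = 6.193
n/ν for R = 27.03/3 = 9.010
Smallest n/ν is E → limiting reagent.
n(A) = (1/1) × 6.193 = 6.193 mol

6.19 mol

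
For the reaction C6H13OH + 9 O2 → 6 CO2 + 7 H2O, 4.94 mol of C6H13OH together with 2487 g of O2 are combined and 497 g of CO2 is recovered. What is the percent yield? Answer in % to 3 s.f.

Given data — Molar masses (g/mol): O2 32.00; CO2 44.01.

n(C6H13OH) = 4.940 mol
n(O2) = 2487 / 32.00 = 77.72 mol
n/ν for C6H13OH = 4.940/1 = 4.940
n/ν for O2 = 77.72/9 = 8.636
Smallest n/ν is C6H13OH → limiting reagent.
theoretical n(CO2) = (6/1) × 4.940 = 29.64 mol → 1304 g
% yield = 497 / 1304 × 100 = 38.11 %

38.1 %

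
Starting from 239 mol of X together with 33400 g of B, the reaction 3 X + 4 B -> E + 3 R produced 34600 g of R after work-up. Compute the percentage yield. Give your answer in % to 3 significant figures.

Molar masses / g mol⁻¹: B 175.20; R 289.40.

83.6 %

n(X) = 239.0 mol
n(B) = 33400 / 175.20 = 190.6 mol
n/ν for X = 239.0/3 = 79.67
n/ν for B = 190.6/4 = 47.65
Smallest n/ν is B → limiting reagent.
theoretical n(R) = (3/4) × 190.6 = 143.0 mol → 41380 g
% yield = 34600 / 41380 × 100 = 83.62 %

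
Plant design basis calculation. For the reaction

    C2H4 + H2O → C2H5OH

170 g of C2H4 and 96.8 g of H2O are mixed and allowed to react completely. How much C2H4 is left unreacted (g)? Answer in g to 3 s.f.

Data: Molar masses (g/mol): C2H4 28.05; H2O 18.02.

n(C2H4) = 170.0 / 28.05 = 6.061 mol
n(H2O) = 96.80 / 18.02 = 5.372 mol
n/ν for C2H4 = 6.061/1 = 6.061
n/ν for H2O = 5.372/1 = 5.372
Smallest n/ν is H2O → limiting reagent.
C2H4 consumed = (1/1) × 5.372 = 5.372 mol
C2H4 remaining = 6.061 − 5.372 = 0.6890 mol
mass = 0.6890 × 28.05 = 19.33 g

19.3 g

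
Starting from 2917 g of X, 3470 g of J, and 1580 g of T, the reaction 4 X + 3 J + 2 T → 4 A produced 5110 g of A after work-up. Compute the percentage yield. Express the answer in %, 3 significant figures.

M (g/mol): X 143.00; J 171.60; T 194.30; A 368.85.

n(X) = 2917 / 143.00 = 20.40 mol
n(J) = 3470 / 171.60 = 20.22 mol
n(T) = 1580 / 194.30 = 8.132 mol
n/ν for X = 20.40/4 = 5.100
n/ν for J = 20.22/3 = 6.740
n/ν for T = 8.132/2 = 4.066
Smallest n/ν is T → limiting reagent.
theoretical n(A) = (4/2) × 8.132 = 16.26 mol → 5998 g
% yield = 5110 / 5998 × 100 = 85.20 %

85.2 %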